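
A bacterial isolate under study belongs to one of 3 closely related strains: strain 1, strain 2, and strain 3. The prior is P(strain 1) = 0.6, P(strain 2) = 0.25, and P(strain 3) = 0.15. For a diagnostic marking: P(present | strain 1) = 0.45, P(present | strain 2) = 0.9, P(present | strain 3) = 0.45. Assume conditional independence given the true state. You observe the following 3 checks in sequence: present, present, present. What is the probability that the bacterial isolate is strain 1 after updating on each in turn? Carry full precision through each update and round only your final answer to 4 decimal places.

After 'present': normaliser = 0.45·0.6000 + 0.9·0.2500 + 0.45·0.1500; P(strain 1) ≈ 0.4800, P(strain 2) ≈ 0.4000, P(strain 3) ≈ 0.1200
After 'present': normaliser = 0.45·0.4800 + 0.9·0.4000 + 0.45·0.1200; P(strain 1) ≈ 0.3429, P(strain 2) ≈ 0.5714, P(strain 3) ≈ 0.0857
After 'present': normaliser = 0.45·0.3429 + 0.9·0.5714 + 0.45·0.0857; P(strain 1) ≈ 0.2182, P(strain 2) ≈ 0.7273, P(strain 3) ≈ 0.0545

0.2182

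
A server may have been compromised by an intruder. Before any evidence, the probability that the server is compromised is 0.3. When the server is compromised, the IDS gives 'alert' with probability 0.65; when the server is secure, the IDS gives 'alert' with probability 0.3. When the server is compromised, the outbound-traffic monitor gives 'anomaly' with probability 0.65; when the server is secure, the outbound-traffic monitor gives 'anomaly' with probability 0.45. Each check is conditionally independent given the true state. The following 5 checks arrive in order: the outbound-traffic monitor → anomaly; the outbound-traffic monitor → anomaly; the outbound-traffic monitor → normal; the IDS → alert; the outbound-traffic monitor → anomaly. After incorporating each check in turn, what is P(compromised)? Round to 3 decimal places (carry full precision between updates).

Each posterior becomes the prior for the next update.
After the outbound-traffic monitor='anomaly': P(compromised) = 0.65·0.3000 / (0.65·0.3000 + 0.45·0.7000) ≈ 0.3824
After the outbound-traffic monitor='anomaly': P(compromised) = 0.65·0.3824 / (0.65·0.3824 + 0.45·0.6176) ≈ 0.4721
After the outbound-traffic monitor='normal': P(compromised) = 0.35·0.4721 / (0.35·0.4721 + 0.55·0.5279) ≈ 0.3627
After the IDS='alert': P(compromised) = 0.65·0.3627 / (0.65·0.3627 + 0.3·0.6373) ≈ 0.5521
After the outbound-traffic monitor='anomaly': P(compromised) = 0.65·0.5521 / (0.65·0.5521 + 0.45·0.4479) ≈ 0.6404

0.640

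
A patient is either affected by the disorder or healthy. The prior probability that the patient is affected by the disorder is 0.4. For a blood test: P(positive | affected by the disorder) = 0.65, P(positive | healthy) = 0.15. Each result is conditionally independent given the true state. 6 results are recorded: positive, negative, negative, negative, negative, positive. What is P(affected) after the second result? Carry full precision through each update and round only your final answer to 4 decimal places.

After 'positive': P(affected) = 0.65·0.4000 / (0.65·0.4000 + 0.15·0.6000) ≈ 0.7429
After 'negative': P(affected) = 0.35·0.7429 / (0.35·0.7429 + 0.85·0.2571) ≈ 0.5433

0.5433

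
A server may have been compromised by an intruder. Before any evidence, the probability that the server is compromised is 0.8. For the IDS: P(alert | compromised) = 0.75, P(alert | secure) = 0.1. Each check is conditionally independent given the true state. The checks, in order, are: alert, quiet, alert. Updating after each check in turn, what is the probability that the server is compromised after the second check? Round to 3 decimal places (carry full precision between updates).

0.893

After 'alert': P(compromised) = 0.75·0.8000 / (0.75·0.8000 + 0.1·0.2000) ≈ 0.9677
After 'quiet': P(compromised) = 0.25·0.9677 / (0.25·0.9677 + 0.9·0.0323) ≈ 0.8929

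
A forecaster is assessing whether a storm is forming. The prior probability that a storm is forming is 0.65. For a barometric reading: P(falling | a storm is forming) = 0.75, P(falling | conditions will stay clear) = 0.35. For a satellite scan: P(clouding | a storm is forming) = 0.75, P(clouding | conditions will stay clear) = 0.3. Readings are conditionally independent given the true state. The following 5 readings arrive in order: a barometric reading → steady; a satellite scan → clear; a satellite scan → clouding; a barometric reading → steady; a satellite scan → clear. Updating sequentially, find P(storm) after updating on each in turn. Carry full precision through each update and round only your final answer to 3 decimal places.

0.081

Apply Bayes' rule sequentially, carrying P(storm) forward.
After a barometric reading='steady': P(storm) = 0.25·0.6500 / (0.25·0.6500 + 0.65·0.3500) ≈ 0.4167
After a satellite scan='clear': P(storm) = 0.25·0.4167 / (0.25·0.4167 + 0.7·0.5833) ≈ 0.2033
After a satellite scan='clouding': P(storm) = 0.75·0.2033 / (0.75·0.2033 + 0.3·0.7967) ≈ 0.3894
After a barometric reading='steady': P(storm) = 0.25·0.3894 / (0.25·0.3894 + 0.65·0.6106) ≈ 0.1970
After a satellite scan='clear': P(storm) = 0.25·0.1970 / (0.25·0.1970 + 0.7·0.8030) ≈ 0.0805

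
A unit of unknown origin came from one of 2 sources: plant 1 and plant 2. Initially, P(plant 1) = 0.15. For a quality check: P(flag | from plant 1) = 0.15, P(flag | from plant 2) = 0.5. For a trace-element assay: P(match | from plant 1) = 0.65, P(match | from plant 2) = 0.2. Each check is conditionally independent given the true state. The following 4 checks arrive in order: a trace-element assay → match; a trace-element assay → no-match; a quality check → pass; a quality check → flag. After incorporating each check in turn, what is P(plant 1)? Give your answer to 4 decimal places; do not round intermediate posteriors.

0.1135

After a trace-element assay='match': P(plant 1) = 0.65·0.1500 / (0.65·0.1500 + 0.2·0.8500) ≈ 0.3645
After a trace-element assay='no-match': P(plant 1) = 0.35·0.3645 / (0.35·0.3645 + 0.8·0.6355) ≈ 0.2006
After a quality check='pass': P(plant 1) = 0.85·0.2006 / (0.85·0.2006 + 0.5·0.7994) ≈ 0.2990
After a quality check='flag': P(plant 1) = 0.15·0.2990 / (0.15·0.2990 + 0.5·0.7010) ≈ 0.1135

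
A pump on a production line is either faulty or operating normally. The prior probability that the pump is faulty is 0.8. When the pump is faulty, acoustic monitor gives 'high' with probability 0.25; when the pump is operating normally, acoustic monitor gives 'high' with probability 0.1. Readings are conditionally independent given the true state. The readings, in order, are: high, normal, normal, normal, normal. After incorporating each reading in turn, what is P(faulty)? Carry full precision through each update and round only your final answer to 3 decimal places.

0.828

After 'high': P(faulty) = 0.25·0.8000 / (0.25·0.8000 + 0.1·0.2000) ≈ 0.9091
After 'normal': P(faulty) = 0.75·0.9091 / (0.75·0.9091 + 0.9·0.0909) ≈ 0.8929
After 'normal': P(faulty) = 0.75·0.8929 / (0.75·0.8929 + 0.9·0.1071) ≈ 0.8741
After 'normal': P(faulty) = 0.75·0.8741 / (0.75·0.8741 + 0.9·0.1259) ≈ 0.8527
After 'normal': P(faulty) = 0.75·0.8527 / (0.75·0.8527 + 0.9·0.1473) ≈ 0.8283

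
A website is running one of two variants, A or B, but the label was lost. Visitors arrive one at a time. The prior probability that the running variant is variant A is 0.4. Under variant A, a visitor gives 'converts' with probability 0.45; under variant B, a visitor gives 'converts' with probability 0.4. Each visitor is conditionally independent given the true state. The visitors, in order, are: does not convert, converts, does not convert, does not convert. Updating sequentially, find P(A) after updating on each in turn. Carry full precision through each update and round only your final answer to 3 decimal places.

0.366

After 'does not convert': P(A) = 0.55·0.4000 / (0.55·0.4000 + 0.6·0.6000) ≈ 0.3793
After 'converts': P(A) = 0.45·0.3793 / (0.45·0.3793 + 0.4·0.6207) ≈ 0.4074
After 'does not convert': P(A) = 0.55·0.4074 / (0.55·0.4074 + 0.6·0.5926) ≈ 0.3866
After 'does not convert': P(A) = 0.55·0.3866 / (0.55·0.3866 + 0.6·0.6134) ≈ 0.3662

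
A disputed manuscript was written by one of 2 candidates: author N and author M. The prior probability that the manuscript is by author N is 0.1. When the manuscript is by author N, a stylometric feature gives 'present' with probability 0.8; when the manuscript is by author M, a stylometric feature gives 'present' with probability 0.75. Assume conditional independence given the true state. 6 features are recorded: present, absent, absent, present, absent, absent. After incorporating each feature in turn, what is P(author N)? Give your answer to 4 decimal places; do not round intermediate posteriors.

0.0492

Each posterior becomes the prior for the next update.
After 'present': P(author N) = 0.8·0.1000 / (0.8·0.1000 + 0.75·0.9000) ≈ 0.1060
After 'absent': P(author N) = 0.2·0.1060 / (0.2·0.1060 + 0.25·0.8940) ≈ 0.0866
After 'absent': P(author N) = 0.2·0.0866 / (0.2·0.0866 + 0.25·0.9134) ≈ 0.0705
After 'present': P(author N) = 0.8·0.0705 / (0.8·0.0705 + 0.75·0.9295) ≈ 0.0749
After 'absent': P(author N) = 0.2·0.0749 / (0.2·0.0749 + 0.25·0.9251) ≈ 0.0608
After 'absent': P(author N) = 0.2·0.0608 / (0.2·0.0608 + 0.25·0.9392) ≈ 0.0492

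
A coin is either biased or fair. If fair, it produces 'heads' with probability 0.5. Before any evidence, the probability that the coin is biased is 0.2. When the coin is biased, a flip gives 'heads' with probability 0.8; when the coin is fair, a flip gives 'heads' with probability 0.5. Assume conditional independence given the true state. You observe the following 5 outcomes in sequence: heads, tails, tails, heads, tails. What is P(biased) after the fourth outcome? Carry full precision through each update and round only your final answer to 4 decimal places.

0.0929

After 'heads': P(biased) = 0.8·0.2000 / (0.8·0.2000 + 0.5·0.8000) ≈ 0.2857
After 'tails': P(biased) = 0.2·0.2857 / (0.2·0.2857 + 0.5·0.7143) ≈ 0.1379
After 'tails': P(biased) = 0.2·0.1379 / (0.2·0.1379 + 0.5·0.8621) ≈ 0.0602
After 'heads': P(biased) = 0.8·0.0602 / (0.8·0.0602 + 0.5·0.9398) ≈ 0.0929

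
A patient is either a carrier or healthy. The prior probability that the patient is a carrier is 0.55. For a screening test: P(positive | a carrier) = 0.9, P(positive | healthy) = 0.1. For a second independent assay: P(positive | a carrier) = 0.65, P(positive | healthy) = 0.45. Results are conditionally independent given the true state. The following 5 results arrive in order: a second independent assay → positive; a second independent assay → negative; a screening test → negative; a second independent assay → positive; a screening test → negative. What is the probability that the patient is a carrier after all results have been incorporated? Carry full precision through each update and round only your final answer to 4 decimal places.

0.0196

After a second independent assay='positive': P(carrier) = 0.65·0.5500 / (0.65·0.5500 + 0.45·0.4500) ≈ 0.6384
After a second independent assay='negative': P(carrier) = 0.35·0.6384 / (0.35·0.6384 + 0.55·0.3616) ≈ 0.5291
After a screening test='negative': P(carrier) = 0.1·0.5291 / (0.1·0.5291 + 0.9·0.4709) ≈ 0.1110
After a second independent assay='positive': P(carrier) = 0.65·0.1110 / (0.65·0.1110 + 0.45·0.8890) ≈ 0.1528
After a screening test='negative': P(carrier) = 0.1·0.1528 / (0.1·0.1528 + 0.9·0.8472) ≈ 0.0196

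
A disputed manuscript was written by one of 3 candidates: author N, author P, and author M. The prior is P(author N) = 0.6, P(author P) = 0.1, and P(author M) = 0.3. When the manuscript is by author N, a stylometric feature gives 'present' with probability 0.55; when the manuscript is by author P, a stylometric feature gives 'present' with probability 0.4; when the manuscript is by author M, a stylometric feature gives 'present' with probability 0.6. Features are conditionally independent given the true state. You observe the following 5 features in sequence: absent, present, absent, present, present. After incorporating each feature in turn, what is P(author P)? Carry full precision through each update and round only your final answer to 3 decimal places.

0.070

After 'absent': normaliser = 0.45·0.6000 + 0.6·0.1000 + 0.4·0.3000; P(author N) ≈ 0.6000, P(author P) ≈ 0.1333, P(author M) ≈ 0.2667
After 'present': normaliser = 0.55·0.6000 + 0.4·0.1333 + 0.6·0.2667; P(author N) ≈ 0.6074, P(author P) ≈ 0.0982, P(author M) ≈ 0.2945
After 'absent': normaliser = 0.45·0.6074 + 0.6·0.0982 + 0.4·0.2945; P(author N) ≈ 0.6074, P(author P) ≈ 0.1309, P(author M) ≈ 0.2618
After 'present': normaliser = 0.55·0.6074 + 0.4·0.1309 + 0.6·0.2618; P(author N) ≈ 0.6147, P(author P) ≈ 0.0963, P(author M) ≈ 0.2890
After 'present': normaliser = 0.55·0.6147 + 0.4·0.0963 + 0.6·0.2890; P(author N) ≈ 0.6147, P(author P) ≈ 0.0701, P(author M) ≈ 0.3153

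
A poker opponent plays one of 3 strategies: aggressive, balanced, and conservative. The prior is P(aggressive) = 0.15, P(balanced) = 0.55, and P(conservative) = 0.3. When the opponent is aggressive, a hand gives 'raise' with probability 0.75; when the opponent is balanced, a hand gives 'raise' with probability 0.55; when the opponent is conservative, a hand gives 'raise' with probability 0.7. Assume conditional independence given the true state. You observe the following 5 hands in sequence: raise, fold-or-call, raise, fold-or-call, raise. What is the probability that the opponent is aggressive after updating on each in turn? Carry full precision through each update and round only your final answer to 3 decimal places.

0.125

After 'raise': normaliser = 0.75·0.1500 + 0.55·0.5500 + 0.7·0.3000; P(aggressive) ≈ 0.1800, P(balanced) ≈ 0.4840, P(conservative) ≈ 0.3360
After 'fold-or-call': normaliser = 0.25·0.1800 + 0.45·0.4840 + 0.3·0.3360; P(aggressive) ≈ 0.1238, P(balanced) ≈ 0.5990, P(conservative) ≈ 0.2772
After 'raise': normaliser = 0.75·0.1238 + 0.55·0.5990 + 0.7·0.2772; P(aggressive) ≈ 0.1506, P(balanced) ≈ 0.5345, P(conservative) ≈ 0.3149
After 'fold-or-call': normaliser = 0.25·0.1506 + 0.45·0.5345 + 0.3·0.3149; P(aggressive) ≈ 0.1010, P(balanced) ≈ 0.6455, P(conservative) ≈ 0.2535
After 'raise': normaliser = 0.75·0.1010 + 0.55·0.6455 + 0.7·0.2535; P(aggressive) ≈ 0.1246, P(balanced) ≈ 0.5837, P(conservative) ≈ 0.2917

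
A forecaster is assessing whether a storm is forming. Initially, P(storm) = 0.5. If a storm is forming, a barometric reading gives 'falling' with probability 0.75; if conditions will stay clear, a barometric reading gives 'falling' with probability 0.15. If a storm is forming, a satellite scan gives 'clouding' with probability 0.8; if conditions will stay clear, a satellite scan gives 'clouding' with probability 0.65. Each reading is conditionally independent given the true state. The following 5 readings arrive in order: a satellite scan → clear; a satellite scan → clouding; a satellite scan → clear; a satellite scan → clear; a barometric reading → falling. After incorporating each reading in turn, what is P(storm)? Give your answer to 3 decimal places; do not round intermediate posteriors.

0.535

After a satellite scan='clear': P(storm) = 0.2·0.5000 / (0.2·0.5000 + 0.35·0.5000) ≈ 0.3636
After a satellite scan='clouding': P(storm) = 0.8·0.3636 / (0.8·0.3636 + 0.65·0.6364) ≈ 0.4129
After a satellite scan='clear': P(storm) = 0.2·0.4129 / (0.2·0.4129 + 0.35·0.5871) ≈ 0.2867
After a satellite scan='clear': P(storm) = 0.2·0.2867 / (0.2·0.2867 + 0.35·0.7133) ≈ 0.1868
After a barometric reading='falling': P(storm) = 0.75·0.1868 / (0.75·0.1868 + 0.15·0.8132) ≈ 0.5345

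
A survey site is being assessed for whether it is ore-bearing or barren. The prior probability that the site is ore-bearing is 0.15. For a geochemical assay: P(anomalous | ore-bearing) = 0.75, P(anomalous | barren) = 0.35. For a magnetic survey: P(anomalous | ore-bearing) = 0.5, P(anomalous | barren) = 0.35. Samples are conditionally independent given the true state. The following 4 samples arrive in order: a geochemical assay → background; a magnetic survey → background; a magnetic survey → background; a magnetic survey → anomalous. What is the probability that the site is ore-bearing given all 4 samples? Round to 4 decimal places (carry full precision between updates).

After a geochemical assay='background': P(ore) = 0.25·0.1500 / (0.25·0.1500 + 0.65·0.8500) ≈ 0.0636
After a magnetic survey='background': P(ore) = 0.5·0.0636 / (0.5·0.0636 + 0.65·0.9364) ≈ 0.0496
After a magnetic survey='background': P(ore) = 0.5·0.0496 / (0.5·0.0496 + 0.65·0.9504) ≈ 0.0386
After a magnetic survey='anomalous': P(ore) = 0.5·0.0386 / (0.5·0.0386 + 0.35·0.9614) ≈ 0.0543

0.0543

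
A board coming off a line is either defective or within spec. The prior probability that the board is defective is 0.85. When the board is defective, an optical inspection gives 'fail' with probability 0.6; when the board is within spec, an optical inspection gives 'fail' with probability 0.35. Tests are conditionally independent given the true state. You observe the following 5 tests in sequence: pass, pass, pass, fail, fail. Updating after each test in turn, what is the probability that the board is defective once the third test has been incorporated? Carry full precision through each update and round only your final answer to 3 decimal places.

0.569

Each posterior becomes the prior for the next update.
After 'pass': P(defective) = 0.4·0.8500 / (0.4·0.8500 + 0.65·0.1500) ≈ 0.7771
After 'pass': P(defective) = 0.4·0.7771 / (0.4·0.7771 + 0.65·0.2229) ≈ 0.6821
After 'pass': P(defective) = 0.4·0.6821 / (0.4·0.6821 + 0.65·0.3179) ≈ 0.5691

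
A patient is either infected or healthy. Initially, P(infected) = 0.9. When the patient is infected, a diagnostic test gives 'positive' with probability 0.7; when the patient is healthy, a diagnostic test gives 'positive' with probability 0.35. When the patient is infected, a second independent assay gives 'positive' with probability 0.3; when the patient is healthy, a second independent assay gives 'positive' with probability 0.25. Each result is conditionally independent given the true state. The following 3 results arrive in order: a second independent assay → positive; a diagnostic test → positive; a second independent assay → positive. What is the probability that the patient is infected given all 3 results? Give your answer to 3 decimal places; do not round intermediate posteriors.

After a second independent assay='positive': P(infected) = 0.3·0.9000 / (0.3·0.9000 + 0.25·0.1000) ≈ 0.9153
After a diagnostic test='positive': P(infected) = 0.7·0.9153 / (0.7·0.9153 + 0.35·0.0847) ≈ 0.9558
After a second independent assay='positive': P(infected) = 0.3·0.9558 / (0.3·0.9558 + 0.25·0.0442) ≈ 0.9629

0.963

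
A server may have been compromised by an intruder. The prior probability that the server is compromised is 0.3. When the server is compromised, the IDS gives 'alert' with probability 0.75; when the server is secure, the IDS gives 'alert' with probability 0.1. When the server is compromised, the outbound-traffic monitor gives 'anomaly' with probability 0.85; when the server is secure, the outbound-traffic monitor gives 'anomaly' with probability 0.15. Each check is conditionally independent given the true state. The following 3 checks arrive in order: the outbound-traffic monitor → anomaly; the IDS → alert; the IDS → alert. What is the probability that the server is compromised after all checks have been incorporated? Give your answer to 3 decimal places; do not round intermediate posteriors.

After the outbound-traffic monitor='anomaly': P(compromised) = 0.85·0.3000 / (0.85·0.3000 + 0.15·0.7000) ≈ 0.7083
After the IDS='alert': P(compromised) = 0.75·0.7083 / (0.75·0.7083 + 0.1·0.2917) ≈ 0.9480
After the IDS='alert': P(compromised) = 0.75·0.9480 / (0.75·0.9480 + 0.1·0.0520) ≈ 0.9927

0.993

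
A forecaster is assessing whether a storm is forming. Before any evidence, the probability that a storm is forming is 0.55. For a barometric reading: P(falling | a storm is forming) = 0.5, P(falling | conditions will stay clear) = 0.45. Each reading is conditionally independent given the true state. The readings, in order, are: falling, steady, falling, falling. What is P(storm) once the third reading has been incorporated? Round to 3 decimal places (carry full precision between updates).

After 'falling': P(storm) = 0.5·0.5500 / (0.5·0.5500 + 0.45·0.4500) ≈ 0.5759
After 'steady': P(storm) = 0.5·0.5759 / (0.5·0.5759 + 0.55·0.4241) ≈ 0.5525
After 'falling': P(storm) = 0.5·0.5525 / (0.5·0.5525 + 0.45·0.4475) ≈ 0.5784

0.578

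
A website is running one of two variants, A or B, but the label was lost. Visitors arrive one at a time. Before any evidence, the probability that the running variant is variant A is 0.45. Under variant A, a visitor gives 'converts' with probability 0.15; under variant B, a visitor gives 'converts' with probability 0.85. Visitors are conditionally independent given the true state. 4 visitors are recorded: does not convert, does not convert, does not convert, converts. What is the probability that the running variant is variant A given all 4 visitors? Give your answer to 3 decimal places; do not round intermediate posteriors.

Each posterior becomes the prior for the next update.
After 'does not convert': P(A) = 0.85·0.4500 / (0.85·0.4500 + 0.15·0.5500) ≈ 0.8226
After 'does not convert': P(A) = 0.85·0.8226 / (0.85·0.8226 + 0.15·0.1774) ≈ 0.9633
After 'does not convert': P(A) = 0.85·0.9633 / (0.85·0.9633 + 0.15·0.0367) ≈ 0.9933
After 'converts': P(A) = 0.15·0.9933 / (0.15·0.9933 + 0.85·0.0067) ≈ 0.9633

0.963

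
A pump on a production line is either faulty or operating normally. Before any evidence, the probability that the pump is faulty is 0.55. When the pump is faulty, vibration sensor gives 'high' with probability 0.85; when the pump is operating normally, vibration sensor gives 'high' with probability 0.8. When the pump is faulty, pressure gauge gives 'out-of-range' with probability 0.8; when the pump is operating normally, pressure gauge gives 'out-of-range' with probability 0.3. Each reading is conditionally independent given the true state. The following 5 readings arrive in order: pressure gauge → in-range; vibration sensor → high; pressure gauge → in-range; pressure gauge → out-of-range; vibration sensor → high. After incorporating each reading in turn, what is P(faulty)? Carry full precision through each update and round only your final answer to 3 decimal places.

Apply Bayes' rule sequentially, carrying P(faulty) forward.
After pressure gauge='in-range': P(faulty) = 0.2·0.5500 / (0.2·0.5500 + 0.7·0.4500) ≈ 0.2588
After vibration sensor='high': P(faulty) = 0.85·0.2588 / (0.85·0.2588 + 0.8·0.7412) ≈ 0.2706
After pressure gauge='in-range': P(faulty) = 0.2·0.2706 / (0.2·0.2706 + 0.7·0.7294) ≈ 0.0958
After pressure gauge='out-of-range': P(faulty) = 0.8·0.0958 / (0.8·0.0958 + 0.3·0.9042) ≈ 0.2204
After vibration sensor='high': P(faulty) = 0.85·0.2204 / (0.85·0.2204 + 0.8·0.7796) ≈ 0.2310

0.231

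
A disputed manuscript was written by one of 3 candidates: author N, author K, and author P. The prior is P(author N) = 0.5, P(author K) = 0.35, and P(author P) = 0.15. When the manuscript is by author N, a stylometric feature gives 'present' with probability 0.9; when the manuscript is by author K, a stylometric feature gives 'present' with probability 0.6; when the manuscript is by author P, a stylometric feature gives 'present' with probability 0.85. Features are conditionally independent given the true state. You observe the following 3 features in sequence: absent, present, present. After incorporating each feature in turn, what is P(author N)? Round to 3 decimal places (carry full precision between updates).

0.378

After 'absent': normaliser = 0.1·0.5000 + 0.4·0.3500 + 0.15·0.1500; P(author N) ≈ 0.2353, P(author K) ≈ 0.6588, P(author P) ≈ 0.1059
After 'present': normaliser = 0.9·0.2353 + 0.6·0.6588 + 0.85·0.1059; P(author N) ≈ 0.3038, P(author K) ≈ 0.5671, P(author P) ≈ 0.1291
After 'present': normaliser = 0.9·0.3038 + 0.6·0.5671 + 0.85·0.1291; P(author N) ≈ 0.3780, P(author K) ≈ 0.4703, P(author P) ≈ 0.1517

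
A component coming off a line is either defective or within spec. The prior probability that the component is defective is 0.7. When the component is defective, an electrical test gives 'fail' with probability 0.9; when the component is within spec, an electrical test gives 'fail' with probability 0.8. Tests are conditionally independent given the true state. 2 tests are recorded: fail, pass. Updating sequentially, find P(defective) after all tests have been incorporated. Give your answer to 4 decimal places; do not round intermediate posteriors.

After 'fail': P(defective) = 0.9·0.7000 / (0.9·0.7000 + 0.8·0.3000) ≈ 0.7241
After 'pass': P(defective) = 0.1·0.7241 / (0.1·0.7241 + 0.2·0.2759) ≈ 0.5676

0.5676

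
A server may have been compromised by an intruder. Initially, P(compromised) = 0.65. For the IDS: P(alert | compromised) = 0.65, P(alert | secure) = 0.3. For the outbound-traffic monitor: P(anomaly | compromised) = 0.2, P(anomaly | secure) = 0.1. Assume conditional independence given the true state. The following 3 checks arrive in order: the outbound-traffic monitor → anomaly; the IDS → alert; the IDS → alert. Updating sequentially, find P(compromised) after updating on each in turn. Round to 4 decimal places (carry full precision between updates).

After the outbound-traffic monitor='anomaly': P(compromised) = 0.2·0.6500 / (0.2·0.6500 + 0.1·0.3500) ≈ 0.7879
After the IDS='alert': P(compromised) = 0.65·0.7879 / (0.65·0.7879 + 0.3·0.2121) ≈ 0.8895
After the IDS='alert': P(compromised) = 0.65·0.8895 / (0.65·0.8895 + 0.3·0.1105) ≈ 0.9458

0.9458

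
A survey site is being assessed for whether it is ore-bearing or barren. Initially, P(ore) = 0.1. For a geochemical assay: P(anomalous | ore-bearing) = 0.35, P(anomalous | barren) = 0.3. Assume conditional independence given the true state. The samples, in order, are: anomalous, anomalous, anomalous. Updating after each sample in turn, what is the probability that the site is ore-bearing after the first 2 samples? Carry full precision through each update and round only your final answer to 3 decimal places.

0.131

After 'anomalous': P(ore) = 0.35·0.1000 / (0.35·0.1000 + 0.3·0.9000) ≈ 0.1148
After 'anomalous': P(ore) = 0.35·0.1148 / (0.35·0.1148 + 0.3·0.8852) ≈ 0.1314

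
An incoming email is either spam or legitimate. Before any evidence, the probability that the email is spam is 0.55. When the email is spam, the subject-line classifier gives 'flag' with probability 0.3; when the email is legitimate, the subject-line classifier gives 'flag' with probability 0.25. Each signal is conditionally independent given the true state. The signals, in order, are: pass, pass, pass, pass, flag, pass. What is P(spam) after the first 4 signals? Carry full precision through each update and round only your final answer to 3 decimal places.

0.481

Apply Bayes' rule sequentially, carrying P(spam) forward.
After 'pass': P(spam) = 0.7·0.5500 / (0.7·0.5500 + 0.75·0.4500) ≈ 0.5329
After 'pass': P(spam) = 0.7·0.5329 / (0.7·0.5329 + 0.75·0.4671) ≈ 0.5157
After 'pass': P(spam) = 0.7·0.5157 / (0.7·0.5157 + 0.75·0.4843) ≈ 0.4984
After 'pass': P(spam) = 0.7·0.4984 / (0.7·0.4984 + 0.75·0.5016) ≈ 0.4812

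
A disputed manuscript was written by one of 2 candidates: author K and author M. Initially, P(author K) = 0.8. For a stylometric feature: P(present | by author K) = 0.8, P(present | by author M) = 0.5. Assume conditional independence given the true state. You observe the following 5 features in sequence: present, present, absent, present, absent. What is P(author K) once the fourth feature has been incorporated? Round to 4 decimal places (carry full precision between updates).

After 'present': P(author K) = 0.8·0.8000 / (0.8·0.8000 + 0.5·0.2000) ≈ 0.8649
After 'present': P(author K) = 0.8·0.8649 / (0.8·0.8649 + 0.5·0.1351) ≈ 0.9110
After 'absent': P(author K) = 0.2·0.9110 / (0.2·0.9110 + 0.5·0.0890) ≈ 0.8038
After 'present': P(author K) = 0.8·0.8038 / (0.8·0.8038 + 0.5·0.1962) ≈ 0.8676

0.8676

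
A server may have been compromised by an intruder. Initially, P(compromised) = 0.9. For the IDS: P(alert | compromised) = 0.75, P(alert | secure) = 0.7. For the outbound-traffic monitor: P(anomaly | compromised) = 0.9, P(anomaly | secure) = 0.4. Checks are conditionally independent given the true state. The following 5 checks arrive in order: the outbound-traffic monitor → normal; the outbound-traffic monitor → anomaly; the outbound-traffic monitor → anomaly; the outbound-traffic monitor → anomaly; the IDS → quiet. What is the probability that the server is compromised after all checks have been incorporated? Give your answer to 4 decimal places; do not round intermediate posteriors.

After the outbound-traffic monitor='normal': P(compromised) = 0.1·0.9000 / (0.1·0.9000 + 0.6·0.1000) ≈ 0.6000
After the outbound-traffic monitor='anomaly': P(compromised) = 0.9·0.6000 / (0.9·0.6000 + 0.4·0.4000) ≈ 0.7714
After the outbound-traffic monitor='anomaly': P(compromised) = 0.9·0.7714 / (0.9·0.7714 + 0.4·0.2286) ≈ 0.8836
After the outbound-traffic monitor='anomaly': P(compromised) = 0.9·0.8836 / (0.9·0.8836 + 0.4·0.1164) ≈ 0.9447
After the IDS='quiet': P(compromised) = 0.25·0.9447 / (0.25·0.9447 + 0.3·0.0553) ≈ 0.9344

0.9344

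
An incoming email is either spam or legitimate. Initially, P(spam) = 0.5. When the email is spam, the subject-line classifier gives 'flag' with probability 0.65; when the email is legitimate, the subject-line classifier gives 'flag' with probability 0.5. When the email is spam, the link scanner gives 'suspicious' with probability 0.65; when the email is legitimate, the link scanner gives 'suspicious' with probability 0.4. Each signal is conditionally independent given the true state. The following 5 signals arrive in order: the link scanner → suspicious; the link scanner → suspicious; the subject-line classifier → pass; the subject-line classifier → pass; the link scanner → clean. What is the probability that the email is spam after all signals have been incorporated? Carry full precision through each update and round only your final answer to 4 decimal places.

0.4301

Each posterior becomes the prior for the next update.
After the link scanner='suspicious': P(spam) = 0.65·0.5000 / (0.65·0.5000 + 0.4·0.5000) ≈ 0.6190
After the link scanner='suspicious': P(spam) = 0.65·0.6190 / (0.65·0.6190 + 0.4·0.3810) ≈ 0.7253
After the subject-line classifier='pass': P(spam) = 0.35·0.7253 / (0.35·0.7253 + 0.5·0.2747) ≈ 0.6489
After the subject-line classifier='pass': P(spam) = 0.35·0.6489 / (0.35·0.6489 + 0.5·0.3511) ≈ 0.5641
After the link scanner='clean': P(spam) = 0.35·0.5641 / (0.35·0.5641 + 0.6·0.4359) ≈ 0.4301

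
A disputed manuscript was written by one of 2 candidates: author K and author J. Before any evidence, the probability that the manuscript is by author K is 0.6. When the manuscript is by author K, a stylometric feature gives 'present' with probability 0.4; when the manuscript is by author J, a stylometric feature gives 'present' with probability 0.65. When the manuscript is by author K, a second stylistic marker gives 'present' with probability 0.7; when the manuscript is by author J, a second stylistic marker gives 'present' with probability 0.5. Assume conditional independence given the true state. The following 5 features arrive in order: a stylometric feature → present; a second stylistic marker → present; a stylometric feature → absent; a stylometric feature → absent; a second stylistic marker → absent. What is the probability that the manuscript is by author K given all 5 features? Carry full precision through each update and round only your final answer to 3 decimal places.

0.695

After a stylometric feature='present': P(author K) = 0.4·0.6000 / (0.4·0.6000 + 0.65·0.4000) ≈ 0.4800
After a second stylistic marker='present': P(author K) = 0.7·0.4800 / (0.7·0.4800 + 0.5·0.5200) ≈ 0.5638
After a stylometric feature='absent': P(author K) = 0.6·0.5638 / (0.6·0.5638 + 0.35·0.4362) ≈ 0.6890
After a stylometric feature='absent': P(author K) = 0.6·0.6890 / (0.6·0.6890 + 0.35·0.3110) ≈ 0.7916
After a second stylistic marker='absent': P(author K) = 0.3·0.7916 / (0.3·0.7916 + 0.5·0.2084) ≈ 0.6950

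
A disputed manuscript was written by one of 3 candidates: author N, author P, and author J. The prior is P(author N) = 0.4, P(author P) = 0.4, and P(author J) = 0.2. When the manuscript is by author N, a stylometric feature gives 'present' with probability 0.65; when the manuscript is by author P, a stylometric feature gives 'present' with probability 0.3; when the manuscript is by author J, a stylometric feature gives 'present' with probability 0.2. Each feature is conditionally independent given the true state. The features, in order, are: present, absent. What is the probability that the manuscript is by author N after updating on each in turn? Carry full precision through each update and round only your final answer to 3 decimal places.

After 'present': normaliser = 0.65·0.4000 + 0.3·0.4000 + 0.2·0.2000; P(author N) ≈ 0.6190, P(author P) ≈ 0.2857, P(author J) ≈ 0.0952
After 'absent': normaliser = 0.35·0.6190 + 0.7·0.2857 + 0.8·0.0952; P(author N) ≈ 0.4396, P(author P) ≈ 0.4058, P(author J) ≈ 0.1546

0.440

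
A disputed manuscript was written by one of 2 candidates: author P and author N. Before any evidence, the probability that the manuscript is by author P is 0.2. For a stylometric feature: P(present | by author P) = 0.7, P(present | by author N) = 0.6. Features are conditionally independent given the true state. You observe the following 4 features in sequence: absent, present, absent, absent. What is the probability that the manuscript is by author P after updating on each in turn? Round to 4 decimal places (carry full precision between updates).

After 'absent': P(author P) = 0.3·0.2000 / (0.3·0.2000 + 0.4·0.8000) ≈ 0.1579
After 'present': P(author P) = 0.7·0.1579 / (0.7·0.1579 + 0.6·0.8421) ≈ 0.1795
After 'absent': P(author P) = 0.3·0.1795 / (0.3·0.1795 + 0.4·0.8205) ≈ 0.1409
After 'absent': P(author P) = 0.3·0.1409 / (0.3·0.1409 + 0.4·0.8591) ≈ 0.1096

0.1096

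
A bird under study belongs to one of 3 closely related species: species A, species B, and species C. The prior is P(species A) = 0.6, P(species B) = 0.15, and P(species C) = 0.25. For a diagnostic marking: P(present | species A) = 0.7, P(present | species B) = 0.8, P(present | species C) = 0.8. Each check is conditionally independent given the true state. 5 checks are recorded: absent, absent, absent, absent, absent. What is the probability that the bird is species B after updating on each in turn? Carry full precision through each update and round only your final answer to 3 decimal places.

After 'absent': normaliser = 0.3·0.6000 + 0.2·0.1500 + 0.2·0.2500; P(species A) ≈ 0.6923, P(species B) ≈ 0.1154, P(species C) ≈ 0.1923
After 'absent': normaliser = 0.3·0.6923 + 0.2·0.1154 + 0.2·0.1923; P(species A) ≈ 0.7714, P(species B) ≈ 0.0857, P(species C) ≈ 0.1429
After 'absent': normaliser = 0.3·0.7714 + 0.2·0.0857 + 0.2·0.1429; P(species A) ≈ 0.8351, P(species B) ≈ 0.0619, P(species C) ≈ 0.1031
After 'absent': normaliser = 0.3·0.8351 + 0.2·0.0619 + 0.2·0.1031; P(species A) ≈ 0.8836, P(species B) ≈ 0.0436, P(species C) ≈ 0.0727
After 'absent': normaliser = 0.3·0.8836 + 0.2·0.0436 + 0.2·0.0727; P(species A) ≈ 0.9193, P(species B) ≈ 0.0303, P(species C) ≈ 0.0504

0.030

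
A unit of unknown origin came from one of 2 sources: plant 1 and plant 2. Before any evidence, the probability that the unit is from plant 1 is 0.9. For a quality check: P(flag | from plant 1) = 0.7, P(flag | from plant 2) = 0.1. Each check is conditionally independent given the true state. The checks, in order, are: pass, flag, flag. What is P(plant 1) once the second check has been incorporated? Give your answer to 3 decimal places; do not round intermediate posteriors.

After 'pass': P(plant 1) = 0.3·0.9000 / (0.3·0.9000 + 0.9·0.1000) ≈ 0.7500
After 'flag': P(plant 1) = 0.7·0.7500 / (0.7·0.7500 + 0.1·0.2500) ≈ 0.9545

0.955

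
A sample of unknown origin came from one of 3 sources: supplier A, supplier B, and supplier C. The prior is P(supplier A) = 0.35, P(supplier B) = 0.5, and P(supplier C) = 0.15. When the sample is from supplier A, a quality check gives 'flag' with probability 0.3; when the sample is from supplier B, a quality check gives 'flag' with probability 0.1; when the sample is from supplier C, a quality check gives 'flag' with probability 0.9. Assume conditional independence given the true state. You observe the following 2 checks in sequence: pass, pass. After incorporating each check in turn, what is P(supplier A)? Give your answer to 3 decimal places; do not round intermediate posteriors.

Each posterior becomes the prior for the next update.
After 'pass': normaliser = 0.7·0.3500 + 0.9·0.5000 + 0.1·0.1500; P(supplier A) ≈ 0.3451, P(supplier B) ≈ 0.6338, P(supplier C) ≈ 0.0211
After 'pass': normaliser = 0.7·0.3451 + 0.9·0.6338 + 0.1·0.0211; P(supplier A) ≈ 0.2967, P(supplier B) ≈ 0.7007, P(supplier C) ≈ 0.0026

0.297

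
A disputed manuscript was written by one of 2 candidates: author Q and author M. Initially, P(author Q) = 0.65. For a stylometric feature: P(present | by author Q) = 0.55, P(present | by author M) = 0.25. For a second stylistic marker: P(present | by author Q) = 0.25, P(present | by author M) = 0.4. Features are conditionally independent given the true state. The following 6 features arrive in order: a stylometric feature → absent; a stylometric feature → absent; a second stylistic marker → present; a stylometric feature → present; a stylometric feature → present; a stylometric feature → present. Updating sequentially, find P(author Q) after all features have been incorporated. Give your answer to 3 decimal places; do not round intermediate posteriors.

0.816

After a stylometric feature='absent': P(author Q) = 0.45·0.6500 / (0.45·0.6500 + 0.75·0.3500) ≈ 0.5270
After a stylometric feature='absent': P(author Q) = 0.45·0.5270 / (0.45·0.5270 + 0.75·0.4730) ≈ 0.4007
After a second stylistic marker='present': P(author Q) = 0.25·0.4007 / (0.25·0.4007 + 0.4·0.5993) ≈ 0.2947
After a stylometric feature='present': P(author Q) = 0.55·0.2947 / (0.55·0.2947 + 0.25·0.7053) ≈ 0.4790
After a stylometric feature='present': P(author Q) = 0.55·0.4790 / (0.55·0.4790 + 0.25·0.5210) ≈ 0.6691
After a stylometric feature='present': P(author Q) = 0.55·0.6691 / (0.55·0.6691 + 0.25·0.3309) ≈ 0.8165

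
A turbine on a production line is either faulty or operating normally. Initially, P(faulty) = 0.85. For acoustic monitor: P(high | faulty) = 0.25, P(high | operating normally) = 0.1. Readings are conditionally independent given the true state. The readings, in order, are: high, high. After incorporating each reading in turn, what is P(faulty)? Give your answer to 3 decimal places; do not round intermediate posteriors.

After 'high': P(faulty) = 0.25·0.8500 / (0.25·0.8500 + 0.1·0.1500) ≈ 0.9341
After 'high': P(faulty) = 0.25·0.9341 / (0.25·0.9341 + 0.1·0.0659) ≈ 0.9725

0.973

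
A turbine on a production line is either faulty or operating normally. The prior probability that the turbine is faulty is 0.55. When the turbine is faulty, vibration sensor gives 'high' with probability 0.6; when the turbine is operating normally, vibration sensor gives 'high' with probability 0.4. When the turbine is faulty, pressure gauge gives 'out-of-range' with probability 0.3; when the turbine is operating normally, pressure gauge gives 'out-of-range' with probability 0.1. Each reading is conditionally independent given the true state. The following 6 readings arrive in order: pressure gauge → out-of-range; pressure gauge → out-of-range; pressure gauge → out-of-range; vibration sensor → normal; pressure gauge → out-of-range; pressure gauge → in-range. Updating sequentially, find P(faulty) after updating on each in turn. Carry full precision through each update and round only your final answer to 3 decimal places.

Apply Bayes' rule sequentially, carrying P(faulty) forward.
After pressure gauge='out-of-range': P(faulty) = 0.3·0.5500 / (0.3·0.5500 + 0.1·0.4500) ≈ 0.7857
After pressure gauge='out-of-range': P(faulty) = 0.3·0.7857 / (0.3·0.7857 + 0.1·0.2143) ≈ 0.9167
After pressure gauge='out-of-range': P(faulty) = 0.3·0.9167 / (0.3·0.9167 + 0.1·0.0833) ≈ 0.9706
After vibration sensor='normal': P(faulty) = 0.4·0.9706 / (0.4·0.9706 + 0.6·0.0294) ≈ 0.9565
After pressure gauge='out-of-range': P(faulty) = 0.3·0.9565 / (0.3·0.9565 + 0.1·0.0435) ≈ 0.9851
After pressure gauge='in-range': P(faulty) = 0.7·0.9851 / (0.7·0.9851 + 0.9·0.0149) ≈ 0.9809

0.981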